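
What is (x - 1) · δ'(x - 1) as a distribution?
-\delta(x - 1)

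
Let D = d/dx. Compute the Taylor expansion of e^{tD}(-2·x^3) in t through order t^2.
2 x \left(- 3 t^{2} - 3 t x - x^{2}\right)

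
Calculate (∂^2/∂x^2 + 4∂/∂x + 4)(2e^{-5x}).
18 e^{- 5 x}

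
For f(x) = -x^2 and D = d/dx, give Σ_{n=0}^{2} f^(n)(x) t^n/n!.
- t^{2} - 2 t x - x^{2}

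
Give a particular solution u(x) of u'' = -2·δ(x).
-|x|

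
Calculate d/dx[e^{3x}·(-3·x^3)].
9 x^{2} \left(- x - 1\right) e^{3 x}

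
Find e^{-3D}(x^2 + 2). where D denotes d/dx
x^{2} - 6 x + 11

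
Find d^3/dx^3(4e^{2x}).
32 e^{2 x}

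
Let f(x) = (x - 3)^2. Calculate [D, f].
2 x - 6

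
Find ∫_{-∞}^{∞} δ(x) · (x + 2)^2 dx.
4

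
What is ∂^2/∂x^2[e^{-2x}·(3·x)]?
12 \left(x - 1\right) e^{- 2 x}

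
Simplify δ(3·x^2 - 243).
\frac{\delta(x - 9) + \delta(x + 9)}{54}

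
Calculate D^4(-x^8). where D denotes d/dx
- 1680 x^{4}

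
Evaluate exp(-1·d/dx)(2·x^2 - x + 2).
2 x^{2} - 5 x + 5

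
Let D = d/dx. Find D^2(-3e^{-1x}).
- 3 e^{- x}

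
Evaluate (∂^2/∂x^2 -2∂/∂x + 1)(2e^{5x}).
32 e^{5 x}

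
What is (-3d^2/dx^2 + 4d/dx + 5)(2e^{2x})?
2 e^{2 x}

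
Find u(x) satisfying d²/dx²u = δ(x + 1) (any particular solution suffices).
\frac{|x + 1|}{2}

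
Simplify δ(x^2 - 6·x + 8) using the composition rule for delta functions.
\frac{\delta(x - 2) + \delta(x - 4)}{2}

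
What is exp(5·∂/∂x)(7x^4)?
7 x^{4} + 140 x^{3} + 1050 x^{2} + 3500 x + 4375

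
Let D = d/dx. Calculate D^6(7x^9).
423360 x^{3}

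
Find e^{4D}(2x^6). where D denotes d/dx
2 x^{6} + 48 x^{5} + 480 x^{4} + 2560 x^{3} + 7680 x^{2} + 12288 x + 8192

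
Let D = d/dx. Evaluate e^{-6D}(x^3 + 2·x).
x^{3} - 18 x^{2} + 110 x - 228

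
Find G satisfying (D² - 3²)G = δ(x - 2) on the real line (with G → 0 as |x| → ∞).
-\frac{e^{-3|x - 2|}}{6}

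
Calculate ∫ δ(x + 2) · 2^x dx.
\frac{1}{4}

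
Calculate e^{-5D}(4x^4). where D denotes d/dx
4 x^{4} - 80 x^{3} + 600 x^{2} - 2000 x + 2500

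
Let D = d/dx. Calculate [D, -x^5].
- 5 x^{4}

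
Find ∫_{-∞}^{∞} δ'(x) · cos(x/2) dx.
0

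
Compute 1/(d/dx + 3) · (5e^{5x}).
\frac{5 e^{5 x}}{8}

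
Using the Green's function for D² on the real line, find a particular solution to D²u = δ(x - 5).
\frac{|x - 5|}{2}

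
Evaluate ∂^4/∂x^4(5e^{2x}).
80 e^{2 x}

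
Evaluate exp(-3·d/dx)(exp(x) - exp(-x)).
- e^{3 - x} + e^{x - 3}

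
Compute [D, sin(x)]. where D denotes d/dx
\cos{\left(x \right)}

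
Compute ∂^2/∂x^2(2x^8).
112 x^{6}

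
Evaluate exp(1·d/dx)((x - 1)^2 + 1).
x^{2} + 1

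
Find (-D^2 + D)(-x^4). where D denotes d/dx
4 x^{2} \left(3 - x\right)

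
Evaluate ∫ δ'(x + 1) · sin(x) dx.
- \cos{\left(1 \right)}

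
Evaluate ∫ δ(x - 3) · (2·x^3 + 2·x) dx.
60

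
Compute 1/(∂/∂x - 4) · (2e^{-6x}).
- \frac{e^{- 6 x}}{5}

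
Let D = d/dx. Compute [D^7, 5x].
35D^{6}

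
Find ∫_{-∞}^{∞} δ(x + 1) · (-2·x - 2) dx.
0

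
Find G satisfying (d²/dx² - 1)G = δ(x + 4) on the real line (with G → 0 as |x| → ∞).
-\frac{e^{-|x + 4|}}{2}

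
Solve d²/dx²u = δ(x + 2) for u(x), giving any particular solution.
\frac{|x + 2|}{2}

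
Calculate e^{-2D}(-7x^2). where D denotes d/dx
- 7 x^{2} + 28 x - 28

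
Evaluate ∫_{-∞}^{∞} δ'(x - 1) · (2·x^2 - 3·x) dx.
-1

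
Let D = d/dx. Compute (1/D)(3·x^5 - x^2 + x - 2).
\frac{x^{6}}{2} - \frac{x^{3}}{3} + \frac{x^{2}}{2} - 2 x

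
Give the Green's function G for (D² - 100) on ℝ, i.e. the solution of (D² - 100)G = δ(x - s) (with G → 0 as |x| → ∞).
-\frac{e^{-10|x-s|}}{20}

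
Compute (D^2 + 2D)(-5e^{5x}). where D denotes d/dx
- 175 e^{5 x}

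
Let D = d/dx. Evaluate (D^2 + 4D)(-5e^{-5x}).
- 25 e^{- 5 x}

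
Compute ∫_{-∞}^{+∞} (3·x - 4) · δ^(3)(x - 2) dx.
0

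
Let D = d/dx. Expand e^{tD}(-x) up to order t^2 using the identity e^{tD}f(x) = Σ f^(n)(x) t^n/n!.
- t - x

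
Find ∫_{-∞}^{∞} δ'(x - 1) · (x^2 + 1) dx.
-2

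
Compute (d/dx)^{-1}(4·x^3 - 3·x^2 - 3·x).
x^{4} - x^{3} - \frac{3 x^{2}}{2}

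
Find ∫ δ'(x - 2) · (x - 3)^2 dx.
2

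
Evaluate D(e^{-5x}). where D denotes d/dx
- 5 e^{- 5 x}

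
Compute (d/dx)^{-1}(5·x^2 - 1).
\frac{5 x^{3}}{3} - x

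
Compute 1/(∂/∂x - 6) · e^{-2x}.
- \frac{e^{- 2 x}}{8}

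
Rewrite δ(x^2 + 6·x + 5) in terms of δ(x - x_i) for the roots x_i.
\frac{\delta(x + 1) + \delta(x + 5)}{4}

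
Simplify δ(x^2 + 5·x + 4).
\frac{\delta(x + 4) + \delta(x + 1)}{3}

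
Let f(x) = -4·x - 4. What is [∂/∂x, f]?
-4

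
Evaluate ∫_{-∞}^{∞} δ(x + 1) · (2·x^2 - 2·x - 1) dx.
3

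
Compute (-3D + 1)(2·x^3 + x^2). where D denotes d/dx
x \left(2 x^{2} - 17 x - 6\right)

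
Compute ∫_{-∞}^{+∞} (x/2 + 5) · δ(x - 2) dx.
6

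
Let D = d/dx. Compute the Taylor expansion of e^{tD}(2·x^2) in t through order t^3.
2 t^{2} + 4 t x + 2 x^{2}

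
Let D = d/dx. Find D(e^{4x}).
4 e^{4 x}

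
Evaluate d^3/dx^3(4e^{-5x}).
- 500 e^{- 5 x}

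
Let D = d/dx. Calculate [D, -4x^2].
- 8 x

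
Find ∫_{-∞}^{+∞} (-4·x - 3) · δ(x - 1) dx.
-7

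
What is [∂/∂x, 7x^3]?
21 x^{2}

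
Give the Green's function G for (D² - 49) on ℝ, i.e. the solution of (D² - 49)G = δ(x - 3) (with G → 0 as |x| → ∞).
-\frac{e^{-7|x - 3|}}{14}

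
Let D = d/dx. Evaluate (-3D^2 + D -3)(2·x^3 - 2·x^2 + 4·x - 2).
- 6 x^{3} + 12 x^{2} - 52 x + 22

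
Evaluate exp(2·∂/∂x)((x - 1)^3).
x^{3} + 3 x^{2} + 3 x + 1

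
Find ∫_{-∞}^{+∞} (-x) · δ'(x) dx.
1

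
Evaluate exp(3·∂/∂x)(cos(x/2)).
\cos{\left(\frac{x}{2} + \frac{3}{2} \right)}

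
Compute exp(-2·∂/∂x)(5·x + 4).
5 x - 6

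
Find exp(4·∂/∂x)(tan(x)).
\tan{\left(x + 4 \right)}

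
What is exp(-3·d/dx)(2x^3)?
2 x^{3} - 18 x^{2} + 54 x - 54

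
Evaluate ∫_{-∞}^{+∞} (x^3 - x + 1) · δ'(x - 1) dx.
-2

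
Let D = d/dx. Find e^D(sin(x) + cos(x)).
\sqrt{2} \sin{\left(x + \frac{\pi}{4} + 1 \right)}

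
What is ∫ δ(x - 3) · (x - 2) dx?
1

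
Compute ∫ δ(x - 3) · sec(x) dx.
\sec{\left(3 \right)}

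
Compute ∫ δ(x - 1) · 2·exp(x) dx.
2 e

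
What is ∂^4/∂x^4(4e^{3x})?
324 e^{3 x}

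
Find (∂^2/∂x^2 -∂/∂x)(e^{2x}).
2 e^{2 x}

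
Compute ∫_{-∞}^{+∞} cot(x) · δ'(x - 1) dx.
\frac{1}{\sin^{2}{\left(1 \right)}}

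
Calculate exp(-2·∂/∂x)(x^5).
x^{5} - 10 x^{4} + 40 x^{3} - 80 x^{2} + 80 x - 32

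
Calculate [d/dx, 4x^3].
12 x^{2}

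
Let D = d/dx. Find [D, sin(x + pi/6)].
\cos{\left(x + \frac{\pi}{6} \right)}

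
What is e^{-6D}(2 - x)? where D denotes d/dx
8 - x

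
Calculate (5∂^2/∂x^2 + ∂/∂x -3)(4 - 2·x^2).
6 x^{2} - 4 x - 32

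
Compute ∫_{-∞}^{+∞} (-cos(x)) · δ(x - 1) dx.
- \cos{\left(1 \right)}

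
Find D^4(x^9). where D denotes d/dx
3024 x^{5}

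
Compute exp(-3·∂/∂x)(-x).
3 - x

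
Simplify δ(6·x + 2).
\frac{\delta(x + 1/3)}{6}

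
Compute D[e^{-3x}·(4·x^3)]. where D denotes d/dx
12 x^{2} \left(1 - x\right) e^{- 3 x}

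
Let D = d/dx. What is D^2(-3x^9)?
- 216 x^{7}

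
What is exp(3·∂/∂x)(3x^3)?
3 x^{3} + 27 x^{2} + 81 x + 81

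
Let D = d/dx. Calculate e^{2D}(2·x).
2 x + 4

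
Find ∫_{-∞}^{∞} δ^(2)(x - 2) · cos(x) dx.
- \cos{\left(2 \right)}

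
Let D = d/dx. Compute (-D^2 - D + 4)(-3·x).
3 - 12 x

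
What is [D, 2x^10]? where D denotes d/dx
20 x^{9}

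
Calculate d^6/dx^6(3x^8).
60480 x^{2}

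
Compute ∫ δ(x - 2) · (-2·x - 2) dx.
-6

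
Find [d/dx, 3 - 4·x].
-4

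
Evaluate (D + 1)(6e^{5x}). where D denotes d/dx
36 e^{5 x}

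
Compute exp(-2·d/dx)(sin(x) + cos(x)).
\sqrt{2} \cos{\left(- x + \frac{\pi}{4} + 2 \right)}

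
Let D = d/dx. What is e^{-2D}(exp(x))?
e^{x - 2}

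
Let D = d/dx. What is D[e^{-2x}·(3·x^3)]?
x^{2} \left(9 - 6 x\right) e^{- 2 x}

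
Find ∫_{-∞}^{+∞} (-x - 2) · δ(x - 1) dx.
-3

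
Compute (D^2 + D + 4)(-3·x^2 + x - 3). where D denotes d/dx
- 12 x^{2} - 2 x - 17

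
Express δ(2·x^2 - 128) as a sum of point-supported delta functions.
\frac{\delta(x - 8) + \delta(x + 8)}{32}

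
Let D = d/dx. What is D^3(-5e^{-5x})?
625 e^{- 5 x}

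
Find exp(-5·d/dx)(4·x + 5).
4 x - 15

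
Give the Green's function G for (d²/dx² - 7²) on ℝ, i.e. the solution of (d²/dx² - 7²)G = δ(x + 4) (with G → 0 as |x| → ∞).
-\frac{e^{-7|x + 4|}}{14}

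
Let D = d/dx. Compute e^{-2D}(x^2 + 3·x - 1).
x^{2} - x - 3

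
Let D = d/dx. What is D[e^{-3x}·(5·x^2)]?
5 x \left(2 - 3 x\right) e^{- 3 x}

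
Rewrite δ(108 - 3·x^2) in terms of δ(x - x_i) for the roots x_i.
\frac{\delta(x - 6) + \delta(x + 6)}{36}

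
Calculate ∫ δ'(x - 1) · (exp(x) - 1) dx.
- e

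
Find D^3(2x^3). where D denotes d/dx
12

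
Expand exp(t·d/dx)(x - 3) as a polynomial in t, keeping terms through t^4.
t + x - 3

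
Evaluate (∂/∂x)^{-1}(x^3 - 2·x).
\frac{x^{4}}{4} - x^{2}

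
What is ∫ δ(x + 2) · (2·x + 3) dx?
-1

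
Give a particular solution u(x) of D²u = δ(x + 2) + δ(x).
\frac{|x + 2|}{2} + \frac{|x|}{2}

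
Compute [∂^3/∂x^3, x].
3\frac{d^{2}}{dx^{2}}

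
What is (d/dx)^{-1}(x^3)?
\frac{x^{4}}{4}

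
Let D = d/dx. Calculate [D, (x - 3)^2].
2 x - 6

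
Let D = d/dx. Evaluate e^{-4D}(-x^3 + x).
- x^{3} + 12 x^{2} - 47 x + 60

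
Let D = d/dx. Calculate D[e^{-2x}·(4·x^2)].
8 x \left(1 - x\right) e^{- 2 x}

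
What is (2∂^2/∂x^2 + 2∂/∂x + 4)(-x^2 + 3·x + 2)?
- 4 x^{2} + 8 x + 10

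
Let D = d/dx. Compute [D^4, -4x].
-16D^{3}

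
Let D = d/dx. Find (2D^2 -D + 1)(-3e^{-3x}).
- 66 e^{- 3 x}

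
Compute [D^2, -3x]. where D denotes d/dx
-6D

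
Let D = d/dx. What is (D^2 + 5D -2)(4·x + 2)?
16 - 8 x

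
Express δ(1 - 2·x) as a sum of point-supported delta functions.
\frac{\delta(x - 1/2)}{2}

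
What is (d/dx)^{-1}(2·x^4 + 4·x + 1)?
\frac{2 x^{5}}{5} + 2 x^{2} + x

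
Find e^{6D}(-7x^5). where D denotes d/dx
- 7 x^{5} - 210 x^{4} - 2520 x^{3} - 15120 x^{2} - 45360 x - 54432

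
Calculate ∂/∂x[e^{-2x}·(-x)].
\left(2 x - 1\right) e^{- 2 x}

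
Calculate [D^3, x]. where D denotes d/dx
3D^{2}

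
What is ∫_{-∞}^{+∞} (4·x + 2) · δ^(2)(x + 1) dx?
0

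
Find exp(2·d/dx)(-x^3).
- x^{3} - 6 x^{2} - 12 x - 8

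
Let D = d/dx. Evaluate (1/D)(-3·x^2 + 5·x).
- x^{3} + \frac{5 x^{2}}{2}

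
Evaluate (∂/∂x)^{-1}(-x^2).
- \frac{x^{3}}{3}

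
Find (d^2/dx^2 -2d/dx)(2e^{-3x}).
30 e^{- 3 x}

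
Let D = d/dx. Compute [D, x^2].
2 x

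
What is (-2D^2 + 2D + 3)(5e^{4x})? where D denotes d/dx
- 105 e^{4 x}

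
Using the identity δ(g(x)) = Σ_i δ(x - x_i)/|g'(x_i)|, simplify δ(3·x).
\frac{\delta(x)}{3}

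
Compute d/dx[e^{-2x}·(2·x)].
2 \left(1 - 2 x\right) e^{- 2 x}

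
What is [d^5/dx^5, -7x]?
-35\frac{d^{4}}{dx^{4}}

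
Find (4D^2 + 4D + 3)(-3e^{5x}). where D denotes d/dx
- 369 e^{5 x}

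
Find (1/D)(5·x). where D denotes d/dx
\frac{5 x^{2}}{2}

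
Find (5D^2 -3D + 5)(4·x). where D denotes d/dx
20 x - 12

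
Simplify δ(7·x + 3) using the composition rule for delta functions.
\frac{\delta(x + 3/7)}{7}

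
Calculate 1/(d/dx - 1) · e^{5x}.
\frac{e^{5 x}}{4}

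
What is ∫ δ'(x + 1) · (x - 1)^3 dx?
-12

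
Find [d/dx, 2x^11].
22 x^{10}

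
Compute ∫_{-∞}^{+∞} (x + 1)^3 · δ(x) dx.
1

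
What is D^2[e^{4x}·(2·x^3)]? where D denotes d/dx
4 x \left(8 x^{2} + 12 x + 3\right) e^{4 x}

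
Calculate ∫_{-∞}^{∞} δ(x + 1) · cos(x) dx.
\cos{\left(1 \right)}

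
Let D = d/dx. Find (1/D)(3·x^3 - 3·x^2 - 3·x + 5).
\frac{3 x^{4}}{4} - x^{3} - \frac{3 x^{2}}{2} + 5 x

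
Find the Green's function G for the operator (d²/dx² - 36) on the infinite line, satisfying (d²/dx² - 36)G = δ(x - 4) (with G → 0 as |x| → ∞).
-\frac{e^{-6|x - 4|}}{12}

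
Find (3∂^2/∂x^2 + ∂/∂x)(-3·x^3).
9 x \left(- x - 6\right)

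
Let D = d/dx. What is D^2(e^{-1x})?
e^{- x}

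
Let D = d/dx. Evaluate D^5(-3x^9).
- 45360 x^{4}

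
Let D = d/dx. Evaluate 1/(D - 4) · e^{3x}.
- e^{3 x}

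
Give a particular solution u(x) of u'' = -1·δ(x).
-\frac{|x|}{2}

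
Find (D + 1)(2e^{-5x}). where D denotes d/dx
- 8 e^{- 5 x}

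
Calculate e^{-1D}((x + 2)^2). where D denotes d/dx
x^{2} + 2 x + 1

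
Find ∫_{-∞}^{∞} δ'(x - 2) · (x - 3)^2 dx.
2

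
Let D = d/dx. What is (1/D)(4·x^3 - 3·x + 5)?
x^{4} - \frac{3 x^{2}}{2} + 5 x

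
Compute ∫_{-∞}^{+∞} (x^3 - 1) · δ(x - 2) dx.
7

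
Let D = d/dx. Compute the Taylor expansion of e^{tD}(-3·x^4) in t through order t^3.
3 x \left(- 4 t^{3} - 6 t^{2} x - 4 t x^{2} - x^{3}\right)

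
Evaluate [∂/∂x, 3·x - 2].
3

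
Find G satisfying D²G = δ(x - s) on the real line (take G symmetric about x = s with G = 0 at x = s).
\frac{|x - s|}{2}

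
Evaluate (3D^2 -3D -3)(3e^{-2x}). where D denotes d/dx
45 e^{- 2 x}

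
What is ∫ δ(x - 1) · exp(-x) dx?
e^{-1}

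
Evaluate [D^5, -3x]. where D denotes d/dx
-15D^{4}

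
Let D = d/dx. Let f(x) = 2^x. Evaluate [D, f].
2^{x} \log{\left(2 \right)}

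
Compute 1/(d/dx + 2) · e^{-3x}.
- e^{- 3 x}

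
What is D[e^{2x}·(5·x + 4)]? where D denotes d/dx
\left(10 x + 13\right) e^{2 x}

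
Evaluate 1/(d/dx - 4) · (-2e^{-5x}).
\frac{2 e^{- 5 x}}{9}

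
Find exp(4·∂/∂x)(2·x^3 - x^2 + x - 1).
2 x^{3} + 23 x^{2} + 89 x + 115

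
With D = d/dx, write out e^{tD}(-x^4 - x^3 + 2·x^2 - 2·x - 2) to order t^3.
- t^{3} \left(4 x + 1\right) - t^{2} \left(6 x^{2} + 3 x - 2\right) - t \left(4 x^{3} + 3 x^{2} - 4 x + 2\right) - x^{4} - x^{3} + 2 x^{2} - 2 x - 2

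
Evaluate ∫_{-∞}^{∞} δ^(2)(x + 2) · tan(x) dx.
- \frac{2 \tan{\left(2 \right)}}{\cos^{2}{\left(2 \right)}}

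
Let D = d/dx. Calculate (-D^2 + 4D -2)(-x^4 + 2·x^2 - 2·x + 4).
2 x^{4} - 16 x^{3} + 8 x^{2} + 20 x - 20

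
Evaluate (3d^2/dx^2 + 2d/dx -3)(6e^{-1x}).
- 12 e^{- x}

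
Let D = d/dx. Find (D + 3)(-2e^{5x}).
- 16 e^{5 x}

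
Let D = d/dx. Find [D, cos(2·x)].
- 2 \sin{\left(2 x \right)}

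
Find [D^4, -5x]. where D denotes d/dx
-20D^{3}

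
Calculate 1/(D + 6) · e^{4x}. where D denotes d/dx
\frac{e^{4 x}}{10}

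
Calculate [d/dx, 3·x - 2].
3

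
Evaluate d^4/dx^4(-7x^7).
- 5880 x^{3}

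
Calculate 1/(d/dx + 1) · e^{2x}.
\frac{e^{2 x}}{3}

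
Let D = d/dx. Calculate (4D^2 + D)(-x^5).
5 x^{3} \left(- x - 16\right)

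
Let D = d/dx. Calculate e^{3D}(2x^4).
2 x^{4} + 24 x^{3} + 108 x^{2} + 216 x + 162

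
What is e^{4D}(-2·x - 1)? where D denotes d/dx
- 2 x - 9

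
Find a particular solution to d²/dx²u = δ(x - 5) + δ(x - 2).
\frac{|x - 5|}{2} + \frac{|x - 2|}{2}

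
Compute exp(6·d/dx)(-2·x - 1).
- 2 x - 13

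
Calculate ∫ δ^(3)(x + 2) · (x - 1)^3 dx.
-6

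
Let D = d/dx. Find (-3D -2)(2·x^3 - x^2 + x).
- 4 x^{3} - 16 x^{2} + 4 x - 3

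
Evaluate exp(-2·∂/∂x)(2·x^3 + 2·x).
2 x^{3} - 12 x^{2} + 26 x - 20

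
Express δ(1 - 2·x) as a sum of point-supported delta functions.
\frac{\delta(x - 1/2)}{2}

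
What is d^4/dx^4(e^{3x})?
81 e^{3 x}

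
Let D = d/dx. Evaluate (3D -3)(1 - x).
3 x - 6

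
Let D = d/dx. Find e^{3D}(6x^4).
6 x^{4} + 72 x^{3} + 324 x^{2} + 648 x + 486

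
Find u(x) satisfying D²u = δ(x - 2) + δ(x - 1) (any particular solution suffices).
\frac{|x - 2|}{2} + \frac{|x - 1|}{2}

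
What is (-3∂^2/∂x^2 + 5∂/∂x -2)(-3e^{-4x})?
210 e^{- 4 x}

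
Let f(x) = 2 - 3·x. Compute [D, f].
-3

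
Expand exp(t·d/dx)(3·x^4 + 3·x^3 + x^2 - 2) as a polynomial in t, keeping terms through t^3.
t^{3} \left(12 x + 3\right) + t^{2} \left(18 x^{2} + 9 x + 1\right) + t x \left(12 x^{2} + 9 x + 2\right) + 3 x^{4} + 3 x^{3} + x^{2} - 2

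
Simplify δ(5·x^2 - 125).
\frac{\delta(x - 5) + \delta(x + 5)}{50}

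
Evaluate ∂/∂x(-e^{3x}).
- 3 e^{3 x}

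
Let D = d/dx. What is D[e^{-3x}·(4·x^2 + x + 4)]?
\left(- 12 x^{2} + 5 x - 11\right) e^{- 3 x}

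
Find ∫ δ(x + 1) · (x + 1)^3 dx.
0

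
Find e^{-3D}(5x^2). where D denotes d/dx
5 x^{2} - 30 x + 45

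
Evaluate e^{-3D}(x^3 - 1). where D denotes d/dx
x^{3} - 9 x^{2} + 27 x - 28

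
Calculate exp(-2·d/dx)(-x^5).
- x^{5} + 10 x^{4} - 40 x^{3} + 80 x^{2} - 80 x + 32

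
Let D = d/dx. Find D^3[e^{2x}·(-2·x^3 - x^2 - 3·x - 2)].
\left(- 16 x^{3} - 80 x^{2} - 120 x - 76\right) e^{2 x}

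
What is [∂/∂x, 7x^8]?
56 x^{7}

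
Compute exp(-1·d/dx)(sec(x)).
\sec{\left(x - 1 \right)}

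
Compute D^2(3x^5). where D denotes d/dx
60 x^{3}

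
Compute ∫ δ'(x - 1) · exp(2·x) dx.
- 2 e^{2}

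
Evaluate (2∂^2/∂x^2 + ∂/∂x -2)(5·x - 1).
7 - 10 x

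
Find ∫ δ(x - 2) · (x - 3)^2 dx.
1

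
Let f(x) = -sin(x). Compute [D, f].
- \cos{\left(x \right)}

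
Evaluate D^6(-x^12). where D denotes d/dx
- 665280 x^{6}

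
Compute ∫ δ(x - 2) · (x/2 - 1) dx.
0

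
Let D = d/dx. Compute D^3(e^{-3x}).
- 27 e^{- 3 x}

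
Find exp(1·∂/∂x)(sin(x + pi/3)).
\sin{\left(x + 1 + \frac{\pi}{3} \right)}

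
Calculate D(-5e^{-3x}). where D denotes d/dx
15 e^{- 3 x}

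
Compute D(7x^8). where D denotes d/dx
56 x^{7}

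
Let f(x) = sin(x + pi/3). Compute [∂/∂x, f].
\cos{\left(x + \frac{\pi}{3} \right)}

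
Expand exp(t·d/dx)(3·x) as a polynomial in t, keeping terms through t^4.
3 t + 3 x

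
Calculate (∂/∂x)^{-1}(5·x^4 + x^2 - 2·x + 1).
x^{5} + \frac{x^{3}}{3} - x^{2} + x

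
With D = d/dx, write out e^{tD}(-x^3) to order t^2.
x \left(- 3 t^{2} - 3 t x - x^{2}\right)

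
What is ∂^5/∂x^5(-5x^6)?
- 3600 x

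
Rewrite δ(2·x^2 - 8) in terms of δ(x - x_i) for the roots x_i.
\frac{\delta(x - 2) + \delta(x + 2)}{8}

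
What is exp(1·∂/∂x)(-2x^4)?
- 2 x^{4} - 8 x^{3} - 12 x^{2} - 8 x - 2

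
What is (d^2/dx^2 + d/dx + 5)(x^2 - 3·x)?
5 x^{2} - 13 x - 1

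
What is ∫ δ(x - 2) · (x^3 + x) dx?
10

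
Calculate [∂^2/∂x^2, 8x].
16\frac{d}{dx}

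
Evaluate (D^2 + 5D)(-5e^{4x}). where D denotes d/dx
- 180 e^{4 x}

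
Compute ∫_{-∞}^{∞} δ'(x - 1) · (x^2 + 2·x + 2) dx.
-4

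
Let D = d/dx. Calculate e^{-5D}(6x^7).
6 x^{7} - 210 x^{6} + 3150 x^{5} - 26250 x^{4} + 131250 x^{3} - 393750 x^{2} + 656250 x - 468750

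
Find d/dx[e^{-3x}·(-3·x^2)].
3 x \left(3 x - 2\right) e^{- 3 x}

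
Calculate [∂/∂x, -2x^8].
- 16 x^{7}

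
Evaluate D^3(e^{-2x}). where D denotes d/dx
- 8 e^{- 2 x}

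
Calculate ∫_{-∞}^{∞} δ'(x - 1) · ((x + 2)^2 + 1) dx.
-6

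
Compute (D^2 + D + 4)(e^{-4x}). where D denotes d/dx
16 e^{- 4 x}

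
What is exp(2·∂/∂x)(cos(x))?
\cos{\left(x + 2 \right)}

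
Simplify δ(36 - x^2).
\frac{\delta(x - 6) + \delta(x + 6)}{12}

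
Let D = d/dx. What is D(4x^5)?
20 x^{4}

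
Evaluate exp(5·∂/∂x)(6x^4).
6 x^{4} + 120 x^{3} + 900 x^{2} + 3000 x + 3750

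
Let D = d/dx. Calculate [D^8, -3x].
-24D^{7}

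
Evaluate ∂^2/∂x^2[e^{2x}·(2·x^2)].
\left(8 x^{2} + 16 x + 4\right) e^{2 x}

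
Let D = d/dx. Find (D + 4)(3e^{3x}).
21 e^{3 x}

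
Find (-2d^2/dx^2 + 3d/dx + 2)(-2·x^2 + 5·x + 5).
- 4 x^{2} - 2 x + 33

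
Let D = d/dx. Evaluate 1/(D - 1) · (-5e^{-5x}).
\frac{5 e^{- 5 x}}{6}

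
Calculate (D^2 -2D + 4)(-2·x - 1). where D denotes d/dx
- 8 x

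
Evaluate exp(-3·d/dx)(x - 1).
x - 4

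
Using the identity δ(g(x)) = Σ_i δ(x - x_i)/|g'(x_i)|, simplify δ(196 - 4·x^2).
\frac{\delta(x - 7) + \delta(x + 7)}{56}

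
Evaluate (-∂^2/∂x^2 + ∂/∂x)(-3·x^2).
6 - 6 x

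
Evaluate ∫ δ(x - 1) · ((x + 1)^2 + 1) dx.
5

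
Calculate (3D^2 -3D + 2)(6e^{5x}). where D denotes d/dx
372 e^{5 x}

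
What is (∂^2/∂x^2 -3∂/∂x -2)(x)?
- 2 x - 3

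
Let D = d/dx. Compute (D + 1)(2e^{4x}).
10 e^{4 x}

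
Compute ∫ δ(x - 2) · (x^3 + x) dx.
10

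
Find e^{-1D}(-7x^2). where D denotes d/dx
- 7 x^{2} + 14 x - 7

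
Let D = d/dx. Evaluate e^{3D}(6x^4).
6 x^{4} + 72 x^{3} + 324 x^{2} + 648 x + 486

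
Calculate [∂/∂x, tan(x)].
\frac{1}{\cos^{2}{\left(x \right)}}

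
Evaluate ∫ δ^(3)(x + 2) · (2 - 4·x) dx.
0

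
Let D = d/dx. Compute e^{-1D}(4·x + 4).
4 x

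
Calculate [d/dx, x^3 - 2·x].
3 x^{2} - 2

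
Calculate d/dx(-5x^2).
- 10 x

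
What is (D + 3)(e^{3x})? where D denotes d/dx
6 e^{3 x}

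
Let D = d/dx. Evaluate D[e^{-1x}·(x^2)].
x \left(2 - x\right) e^{- x}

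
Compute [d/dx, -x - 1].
-1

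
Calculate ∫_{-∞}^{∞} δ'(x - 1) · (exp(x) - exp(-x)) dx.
- 2 \cosh{\left(1 \right)}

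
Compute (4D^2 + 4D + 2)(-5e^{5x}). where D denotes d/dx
- 610 e^{5 x}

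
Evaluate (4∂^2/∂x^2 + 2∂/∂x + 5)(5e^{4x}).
385 e^{4 x}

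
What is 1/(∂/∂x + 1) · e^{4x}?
\frac{e^{4 x}}{5}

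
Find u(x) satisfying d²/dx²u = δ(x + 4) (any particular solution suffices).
\frac{|x + 4|}{2}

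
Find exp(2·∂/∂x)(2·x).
2 x + 4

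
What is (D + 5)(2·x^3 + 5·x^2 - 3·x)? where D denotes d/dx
10 x^{3} + 31 x^{2} - 5 x - 3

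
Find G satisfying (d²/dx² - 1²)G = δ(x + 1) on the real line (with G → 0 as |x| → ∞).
-\frac{e^{-|x + 1|}}{2}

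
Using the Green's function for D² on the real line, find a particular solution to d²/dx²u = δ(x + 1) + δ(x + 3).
\frac{|x + 1|}{2} + \frac{|x + 3|}{2}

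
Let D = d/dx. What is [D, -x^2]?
- 2 x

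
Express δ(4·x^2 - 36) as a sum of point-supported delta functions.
\frac{\delta(x - 3) + \delta(x + 3)}{24}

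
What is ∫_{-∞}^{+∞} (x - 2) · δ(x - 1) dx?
-1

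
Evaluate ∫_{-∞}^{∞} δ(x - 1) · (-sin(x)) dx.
- \sin{\left(1 \right)}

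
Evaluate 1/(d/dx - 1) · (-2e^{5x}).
- \frac{e^{5 x}}{2}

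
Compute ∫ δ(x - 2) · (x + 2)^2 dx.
16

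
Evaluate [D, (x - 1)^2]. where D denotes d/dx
2 x - 2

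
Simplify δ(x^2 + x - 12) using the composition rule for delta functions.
\frac{\delta(x - 3) + \delta(x + 4)}{7}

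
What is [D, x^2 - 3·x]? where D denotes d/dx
2 x - 3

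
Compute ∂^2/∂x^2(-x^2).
-2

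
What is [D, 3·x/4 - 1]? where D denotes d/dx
\frac{3}{4}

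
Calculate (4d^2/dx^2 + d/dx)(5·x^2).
10 x + 40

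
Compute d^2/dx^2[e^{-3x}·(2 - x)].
3 \left(8 - 3 x\right) e^{- 3 x}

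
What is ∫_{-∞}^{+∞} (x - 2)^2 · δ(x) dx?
4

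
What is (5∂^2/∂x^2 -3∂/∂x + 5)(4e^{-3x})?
236 e^{- 3 x}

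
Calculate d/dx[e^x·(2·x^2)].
2 x \left(x + 2\right) e^{x}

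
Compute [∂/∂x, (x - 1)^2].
2 x - 2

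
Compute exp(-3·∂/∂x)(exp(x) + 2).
e^{x - 3} + 2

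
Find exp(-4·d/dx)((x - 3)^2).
x^{2} - 14 x + 49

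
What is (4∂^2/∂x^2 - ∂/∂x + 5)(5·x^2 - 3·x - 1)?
25 x^{2} - 25 x + 38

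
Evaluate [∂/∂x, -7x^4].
- 28 x^{3}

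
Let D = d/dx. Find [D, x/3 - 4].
\frac{1}{3}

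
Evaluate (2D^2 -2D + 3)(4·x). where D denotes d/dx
12 x - 8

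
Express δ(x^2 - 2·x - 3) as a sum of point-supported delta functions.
\frac{\delta(x + 1) + \delta(x - 3)}{4}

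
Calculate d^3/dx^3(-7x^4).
- 168 x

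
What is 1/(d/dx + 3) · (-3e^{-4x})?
3 e^{- 4 x}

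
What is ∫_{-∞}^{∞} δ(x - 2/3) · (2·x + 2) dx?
\frac{10}{3}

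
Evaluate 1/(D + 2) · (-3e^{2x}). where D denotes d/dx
- \frac{3 e^{2 x}}{4}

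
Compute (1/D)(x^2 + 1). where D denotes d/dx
\frac{x^{3}}{3} + x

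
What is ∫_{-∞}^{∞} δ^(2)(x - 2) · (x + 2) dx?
0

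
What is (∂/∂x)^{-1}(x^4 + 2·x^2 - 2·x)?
\frac{x^{5}}{5} + \frac{2 x^{3}}{3} - x^{2}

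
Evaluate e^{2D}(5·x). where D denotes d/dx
5 x + 10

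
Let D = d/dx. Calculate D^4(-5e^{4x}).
- 1280 e^{4 x}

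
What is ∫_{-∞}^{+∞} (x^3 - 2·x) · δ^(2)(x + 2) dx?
-12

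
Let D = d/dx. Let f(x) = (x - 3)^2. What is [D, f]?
2 x - 6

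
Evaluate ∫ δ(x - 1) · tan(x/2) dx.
\tan{\left(\frac{1}{2} \right)}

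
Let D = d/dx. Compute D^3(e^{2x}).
8 e^{2 x}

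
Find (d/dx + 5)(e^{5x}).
10 e^{5 x}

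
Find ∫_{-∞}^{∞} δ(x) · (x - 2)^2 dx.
4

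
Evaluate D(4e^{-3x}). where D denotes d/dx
- 12 e^{- 3 x}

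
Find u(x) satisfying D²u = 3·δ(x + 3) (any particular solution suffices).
\frac{3|x + 3|}{2}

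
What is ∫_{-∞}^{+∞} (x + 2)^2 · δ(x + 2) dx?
0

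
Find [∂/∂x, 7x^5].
35 x^{4}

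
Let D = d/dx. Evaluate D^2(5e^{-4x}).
80 e^{- 4 x}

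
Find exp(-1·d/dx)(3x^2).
3 x^{2} - 6 x + 3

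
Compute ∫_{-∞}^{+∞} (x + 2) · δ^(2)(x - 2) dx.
0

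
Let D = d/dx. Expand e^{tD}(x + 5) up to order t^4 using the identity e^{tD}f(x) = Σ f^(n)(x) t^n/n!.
t + x + 5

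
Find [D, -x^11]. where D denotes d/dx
- 11 x^{10}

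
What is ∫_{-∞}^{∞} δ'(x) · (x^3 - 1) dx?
0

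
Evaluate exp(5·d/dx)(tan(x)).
\tan{\left(x + 5 \right)}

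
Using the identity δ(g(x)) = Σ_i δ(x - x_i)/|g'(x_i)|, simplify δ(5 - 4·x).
\frac{\delta(x - 5/4)}{4}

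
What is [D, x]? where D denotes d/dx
1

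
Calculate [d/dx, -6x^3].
- 18 x^{2}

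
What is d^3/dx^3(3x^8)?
1008 x^{5}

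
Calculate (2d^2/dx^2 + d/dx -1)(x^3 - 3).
- x^{3} + 3 x^{2} + 12 x + 3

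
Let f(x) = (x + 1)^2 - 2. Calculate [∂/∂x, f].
2 x + 2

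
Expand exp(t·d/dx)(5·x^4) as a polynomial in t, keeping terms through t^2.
5 x^{2} \left(6 t^{2} + 4 t x + x^{2}\right)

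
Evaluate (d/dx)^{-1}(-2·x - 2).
- x^{2} - 2 x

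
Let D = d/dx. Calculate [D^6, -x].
-6D^{5}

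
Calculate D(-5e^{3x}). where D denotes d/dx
- 15 e^{3 x}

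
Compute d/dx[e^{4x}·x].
\left(4 x + 1\right) e^{4 x}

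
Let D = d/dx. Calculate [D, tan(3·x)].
\frac{3}{\cos^{2}{\left(3 x \right)}}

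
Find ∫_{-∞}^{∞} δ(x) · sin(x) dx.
0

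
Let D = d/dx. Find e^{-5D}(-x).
5 - x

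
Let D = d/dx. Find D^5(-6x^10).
- 181440 x^{5}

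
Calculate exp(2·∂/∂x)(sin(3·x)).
\sin{\left(3 x + 6 \right)}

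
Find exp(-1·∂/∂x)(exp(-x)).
e^{1 - x}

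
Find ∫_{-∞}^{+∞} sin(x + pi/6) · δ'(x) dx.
- \frac{\sqrt{3}}{2}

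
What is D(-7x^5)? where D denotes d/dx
- 35 x^{4}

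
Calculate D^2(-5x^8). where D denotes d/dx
- 280 x^{6}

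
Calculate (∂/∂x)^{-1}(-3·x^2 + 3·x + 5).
- x^{3} + \frac{3 x^{2}}{2} + 5 x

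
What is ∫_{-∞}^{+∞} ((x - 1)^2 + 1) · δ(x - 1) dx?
1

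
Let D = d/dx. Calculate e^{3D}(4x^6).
4 x^{6} + 72 x^{5} + 540 x^{4} + 2160 x^{3} + 4860 x^{2} + 5832 x + 2916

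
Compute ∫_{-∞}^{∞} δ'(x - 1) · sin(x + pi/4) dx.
- \cos{\left(\frac{\pi}{4} + 1 \right)}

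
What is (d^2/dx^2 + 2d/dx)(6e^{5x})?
210 e^{5 x}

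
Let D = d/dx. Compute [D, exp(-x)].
- e^{- x}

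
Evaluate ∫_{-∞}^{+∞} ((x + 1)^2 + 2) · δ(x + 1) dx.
2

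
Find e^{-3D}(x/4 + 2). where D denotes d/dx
\frac{x}{4} + \frac{5}{4}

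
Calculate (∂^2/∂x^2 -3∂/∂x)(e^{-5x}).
40 e^{- 5 x}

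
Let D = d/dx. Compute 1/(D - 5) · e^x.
- \frac{e^{x}}{4}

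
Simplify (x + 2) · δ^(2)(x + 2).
-2\delta'(x + 2)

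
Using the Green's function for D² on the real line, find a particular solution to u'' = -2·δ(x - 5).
-|x - 5|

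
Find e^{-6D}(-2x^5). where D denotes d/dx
- 2 x^{5} + 60 x^{4} - 720 x^{3} + 4320 x^{2} - 12960 x + 15552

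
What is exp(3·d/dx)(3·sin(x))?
3 \sin{\left(x + 3 \right)}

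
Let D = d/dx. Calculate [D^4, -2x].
-8D^{3}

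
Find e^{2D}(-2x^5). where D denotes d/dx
- 2 x^{5} - 20 x^{4} - 80 x^{3} - 160 x^{2} - 160 x - 64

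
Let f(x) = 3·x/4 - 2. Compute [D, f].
\frac{3}{4}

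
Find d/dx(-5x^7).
- 35 x^{6}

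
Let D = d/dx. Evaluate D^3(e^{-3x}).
- 27 e^{- 3 x}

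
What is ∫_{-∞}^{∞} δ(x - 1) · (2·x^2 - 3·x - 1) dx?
-2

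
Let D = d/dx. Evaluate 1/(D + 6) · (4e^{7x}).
\frac{4 e^{7 x}}{13}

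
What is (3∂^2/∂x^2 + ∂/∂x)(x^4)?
4 x^{2} \left(x + 9\right)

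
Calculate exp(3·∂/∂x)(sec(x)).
\sec{\left(x + 3 \right)}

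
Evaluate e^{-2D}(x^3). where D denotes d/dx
x^{3} - 6 x^{2} + 12 x - 8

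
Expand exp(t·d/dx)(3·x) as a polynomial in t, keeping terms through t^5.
3 t + 3 x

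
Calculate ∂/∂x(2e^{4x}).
8 e^{4 x}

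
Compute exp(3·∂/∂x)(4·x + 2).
4 x + 14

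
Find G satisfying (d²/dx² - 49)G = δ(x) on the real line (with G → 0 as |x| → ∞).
-\frac{e^{-7|x|}}{14}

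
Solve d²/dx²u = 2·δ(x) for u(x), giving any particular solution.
|x|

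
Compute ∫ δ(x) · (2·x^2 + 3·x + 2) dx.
2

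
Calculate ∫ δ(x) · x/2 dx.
0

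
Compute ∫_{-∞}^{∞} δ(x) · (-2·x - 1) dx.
-1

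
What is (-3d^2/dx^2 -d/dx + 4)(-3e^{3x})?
78 e^{3 x}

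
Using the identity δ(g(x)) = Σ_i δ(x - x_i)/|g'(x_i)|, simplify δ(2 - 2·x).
\frac{\delta(x - 1)}{2}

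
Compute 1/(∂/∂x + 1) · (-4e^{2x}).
- \frac{4 e^{2 x}}{3}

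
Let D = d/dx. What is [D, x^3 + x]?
3 x^{2} + 1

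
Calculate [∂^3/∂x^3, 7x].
21\frac{d^{2}}{dx^{2}}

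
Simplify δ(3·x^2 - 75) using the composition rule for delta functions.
\frac{\delta(x - 5) + \delta(x + 5)}{30}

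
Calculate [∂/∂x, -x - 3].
-1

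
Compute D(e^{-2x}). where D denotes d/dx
- 2 e^{- 2 x}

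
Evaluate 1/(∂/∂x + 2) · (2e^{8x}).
\frac{e^{8 x}}{5}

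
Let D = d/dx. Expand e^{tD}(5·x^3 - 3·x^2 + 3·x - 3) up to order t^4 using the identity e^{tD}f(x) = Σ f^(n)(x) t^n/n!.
5 t^{3} + t^{2} \left(15 x - 3\right) + 3 t \left(5 x^{2} - 2 x + 1\right) + 5 x^{3} - 3 x^{2} + 3 x - 3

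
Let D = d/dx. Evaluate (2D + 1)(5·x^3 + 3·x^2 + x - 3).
5 x^{3} + 33 x^{2} + 13 x - 1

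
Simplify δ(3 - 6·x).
\frac{\delta(x - 1/2)}{6}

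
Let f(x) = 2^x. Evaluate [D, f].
2^{x} \log{\left(2 \right)}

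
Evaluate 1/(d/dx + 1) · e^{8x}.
\frac{e^{8 x}}{9}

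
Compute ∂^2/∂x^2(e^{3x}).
9 e^{3 x}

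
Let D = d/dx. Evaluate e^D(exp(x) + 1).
e^{x + 1} + 1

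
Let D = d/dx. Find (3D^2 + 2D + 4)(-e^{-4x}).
- 44 e^{- 4 x}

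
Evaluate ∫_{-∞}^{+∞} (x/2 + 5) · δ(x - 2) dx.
6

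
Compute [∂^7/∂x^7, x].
7\frac{d^{6}}{dx^{6}}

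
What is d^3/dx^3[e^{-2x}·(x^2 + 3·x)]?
8 \left(3 - x^{2}\right) e^{- 2 x}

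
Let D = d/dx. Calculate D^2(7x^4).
84 x^{2}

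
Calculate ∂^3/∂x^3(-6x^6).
- 720 x^{3}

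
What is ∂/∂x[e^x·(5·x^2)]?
5 x \left(x + 2\right) e^{x}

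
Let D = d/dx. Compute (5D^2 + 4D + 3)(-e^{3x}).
- 60 e^{3 x}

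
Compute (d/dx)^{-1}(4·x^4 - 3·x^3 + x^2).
\frac{4 x^{5}}{5} - \frac{3 x^{4}}{4} + \frac{x^{3}}{3}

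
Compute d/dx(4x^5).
20 x^{4}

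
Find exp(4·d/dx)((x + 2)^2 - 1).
x^{2} + 12 x + 35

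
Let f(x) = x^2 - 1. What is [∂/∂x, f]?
2 x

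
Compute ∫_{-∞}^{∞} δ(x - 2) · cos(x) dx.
\cos{\left(2 \right)}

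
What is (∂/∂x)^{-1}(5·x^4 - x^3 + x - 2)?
x^{5} - \frac{x^{4}}{4} + \frac{x^{2}}{2} - 2 x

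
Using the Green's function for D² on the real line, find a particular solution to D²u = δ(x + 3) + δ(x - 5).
\frac{|x + 3|}{2} + \frac{|x - 5|}{2}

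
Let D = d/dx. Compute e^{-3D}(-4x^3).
- 4 x^{3} + 36 x^{2} - 108 x + 108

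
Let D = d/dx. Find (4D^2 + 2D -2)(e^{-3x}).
28 e^{- 3 x}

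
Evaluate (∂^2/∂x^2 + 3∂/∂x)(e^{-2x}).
- 2 e^{- 2 x}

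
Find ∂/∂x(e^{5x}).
5 e^{5 x}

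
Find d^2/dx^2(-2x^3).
- 12 x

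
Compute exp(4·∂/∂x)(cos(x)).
\cos{\left(x + 4 \right)}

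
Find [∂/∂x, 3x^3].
9 x^{2}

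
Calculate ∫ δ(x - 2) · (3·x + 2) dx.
8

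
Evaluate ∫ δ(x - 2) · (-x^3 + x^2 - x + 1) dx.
-5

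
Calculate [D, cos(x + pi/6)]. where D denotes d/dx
- \sin{\left(x + \frac{\pi}{6} \right)}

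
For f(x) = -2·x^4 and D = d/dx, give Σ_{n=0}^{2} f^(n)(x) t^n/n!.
2 x^{2} \left(- 6 t^{2} - 4 t x - x^{2}\right)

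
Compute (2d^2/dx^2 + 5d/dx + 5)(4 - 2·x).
10 - 10 x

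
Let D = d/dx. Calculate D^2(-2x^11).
- 220 x^{9}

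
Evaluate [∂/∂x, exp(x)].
e^{x}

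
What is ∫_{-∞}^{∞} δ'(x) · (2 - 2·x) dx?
2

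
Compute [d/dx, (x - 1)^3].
3 \left(x - 1\right)^{2}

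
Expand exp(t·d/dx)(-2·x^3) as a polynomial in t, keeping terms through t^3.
- 2 t^{3} - 6 t^{2} x - 6 t x^{2} - 2 x^{3}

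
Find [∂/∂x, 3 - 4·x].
-4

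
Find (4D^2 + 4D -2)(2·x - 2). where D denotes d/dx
12 - 4 x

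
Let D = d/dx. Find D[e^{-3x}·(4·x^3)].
12 x^{2} \left(1 - x\right) e^{- 3 x}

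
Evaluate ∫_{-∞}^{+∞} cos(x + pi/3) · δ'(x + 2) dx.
\cos{\left(\frac{\pi}{6} + 2 \right)}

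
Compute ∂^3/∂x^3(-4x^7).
- 840 x^{4}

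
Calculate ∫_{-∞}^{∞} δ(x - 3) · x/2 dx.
\frac{3}{2}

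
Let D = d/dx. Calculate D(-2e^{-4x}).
8 e^{- 4 x}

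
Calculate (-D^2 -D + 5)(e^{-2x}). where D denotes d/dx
3 e^{- 2 x}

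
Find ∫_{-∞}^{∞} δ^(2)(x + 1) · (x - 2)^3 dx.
-18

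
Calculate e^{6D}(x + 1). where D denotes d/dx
x + 7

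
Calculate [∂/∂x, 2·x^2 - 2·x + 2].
4 x - 2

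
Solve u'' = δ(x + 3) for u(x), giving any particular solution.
\frac{|x + 3|}{2}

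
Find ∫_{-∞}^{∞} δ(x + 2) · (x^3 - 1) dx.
-9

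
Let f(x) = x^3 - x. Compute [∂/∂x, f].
3 x^{2} - 1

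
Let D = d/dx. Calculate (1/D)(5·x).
\frac{5 x^{2}}{2}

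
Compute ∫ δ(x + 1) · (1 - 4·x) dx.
5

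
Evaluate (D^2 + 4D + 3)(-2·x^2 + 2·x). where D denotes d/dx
- 6 x^{2} - 10 x + 4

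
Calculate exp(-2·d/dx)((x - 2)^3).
x^{3} - 12 x^{2} + 48 x - 64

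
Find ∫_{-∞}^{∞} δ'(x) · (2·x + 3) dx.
-2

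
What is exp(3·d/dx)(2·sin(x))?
2 \sin{\left(x + 3 \right)}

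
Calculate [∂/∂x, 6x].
6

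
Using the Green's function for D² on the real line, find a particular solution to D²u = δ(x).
\frac{|x|}{2}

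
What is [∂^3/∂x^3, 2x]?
6\frac{d^{2}}{dx^{2}}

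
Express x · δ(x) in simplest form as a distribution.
0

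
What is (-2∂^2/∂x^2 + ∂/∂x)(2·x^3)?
6 x \left(x - 4\right)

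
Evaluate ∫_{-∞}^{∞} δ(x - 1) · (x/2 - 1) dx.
- \frac{1}{2}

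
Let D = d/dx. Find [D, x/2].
\frac{1}{2}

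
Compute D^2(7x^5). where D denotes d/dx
140 x^{3}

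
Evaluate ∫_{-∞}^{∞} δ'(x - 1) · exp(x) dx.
- e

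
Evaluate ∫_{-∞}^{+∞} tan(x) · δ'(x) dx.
-1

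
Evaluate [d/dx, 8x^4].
32 x^{3}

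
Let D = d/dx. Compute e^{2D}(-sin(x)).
- \sin{\left(x + 2 \right)}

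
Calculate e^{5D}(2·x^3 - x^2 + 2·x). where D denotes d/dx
2 x^{3} + 29 x^{2} + 142 x + 235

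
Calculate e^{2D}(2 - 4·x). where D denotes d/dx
- 4 x - 6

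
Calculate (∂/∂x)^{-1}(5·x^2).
\frac{5 x^{3}}{3}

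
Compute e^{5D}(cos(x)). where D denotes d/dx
\cos{\left(x + 5 \right)}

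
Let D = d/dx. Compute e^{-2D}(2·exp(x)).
2 e^{x - 2}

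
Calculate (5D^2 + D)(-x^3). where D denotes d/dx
3 x \left(- x - 10\right)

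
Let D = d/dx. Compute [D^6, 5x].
30D^{5}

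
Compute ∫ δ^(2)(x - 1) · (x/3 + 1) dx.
0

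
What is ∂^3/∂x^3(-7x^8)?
- 2352 x^{5}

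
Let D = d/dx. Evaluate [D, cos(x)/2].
- \frac{\sin{\left(x \right)}}{2}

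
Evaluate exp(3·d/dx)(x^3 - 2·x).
x^{3} + 9 x^{2} + 25 x + 21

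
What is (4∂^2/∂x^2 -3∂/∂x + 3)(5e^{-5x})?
590 e^{- 5 x}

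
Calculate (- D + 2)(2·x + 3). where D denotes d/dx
4 x + 4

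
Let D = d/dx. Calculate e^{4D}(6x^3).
6 x^{3} + 72 x^{2} + 288 x + 384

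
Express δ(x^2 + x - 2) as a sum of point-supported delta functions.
\frac{\delta(x + 2) + \delta(x - 1)}{3}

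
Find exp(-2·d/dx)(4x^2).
4 x^{2} - 16 x + 16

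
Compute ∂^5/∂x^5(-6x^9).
- 90720 x^{4}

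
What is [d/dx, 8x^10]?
80 x^{9}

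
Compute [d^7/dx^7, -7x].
-49\frac{d^{6}}{dx^{6}}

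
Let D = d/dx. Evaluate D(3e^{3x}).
9 e^{3 x}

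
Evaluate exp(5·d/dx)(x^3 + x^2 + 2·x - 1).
x^{3} + 16 x^{2} + 87 x + 159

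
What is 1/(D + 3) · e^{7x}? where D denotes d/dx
\frac{e^{7 x}}{10}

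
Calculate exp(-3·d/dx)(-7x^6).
- 7 x^{6} + 126 x^{5} - 945 x^{4} + 3780 x^{3} - 8505 x^{2} + 10206 x - 5103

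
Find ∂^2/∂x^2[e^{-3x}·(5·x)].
15 \left(3 x - 2\right) e^{- 3 x}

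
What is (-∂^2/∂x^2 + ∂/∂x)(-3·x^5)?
15 x^{3} \left(4 - x\right)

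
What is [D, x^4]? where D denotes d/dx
4 x^{3}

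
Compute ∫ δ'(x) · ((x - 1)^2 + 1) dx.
2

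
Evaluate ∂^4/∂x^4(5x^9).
15120 x^{5}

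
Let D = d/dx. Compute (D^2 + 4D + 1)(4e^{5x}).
184 e^{5 x}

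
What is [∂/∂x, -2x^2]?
- 4 x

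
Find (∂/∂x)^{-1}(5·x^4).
x^{5}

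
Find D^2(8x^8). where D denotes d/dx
448 x^{6}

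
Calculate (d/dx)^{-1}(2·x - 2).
x^{2} - 2 x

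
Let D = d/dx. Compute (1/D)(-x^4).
- \frac{x^{5}}{5}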